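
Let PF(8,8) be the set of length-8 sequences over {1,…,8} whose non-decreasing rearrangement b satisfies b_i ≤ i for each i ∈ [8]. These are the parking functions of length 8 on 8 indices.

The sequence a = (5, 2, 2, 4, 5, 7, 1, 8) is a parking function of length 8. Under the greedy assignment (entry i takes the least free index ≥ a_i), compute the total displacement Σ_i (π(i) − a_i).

Σπ = 36 ({1..8} each once); Σa = 5+2+2+4+5+7+1+8 = 34; disp = 36−34 = 2.

2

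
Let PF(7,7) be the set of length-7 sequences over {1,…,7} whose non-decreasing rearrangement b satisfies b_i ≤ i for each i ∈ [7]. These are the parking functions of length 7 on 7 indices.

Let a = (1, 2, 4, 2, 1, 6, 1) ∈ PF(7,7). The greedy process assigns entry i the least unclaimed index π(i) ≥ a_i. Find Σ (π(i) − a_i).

11

Σπ = 7·8/2 = 28 (π permutes [7]); Σa = 1+2+4+2+1+6+1 = 17; disp = 28−17 = 11.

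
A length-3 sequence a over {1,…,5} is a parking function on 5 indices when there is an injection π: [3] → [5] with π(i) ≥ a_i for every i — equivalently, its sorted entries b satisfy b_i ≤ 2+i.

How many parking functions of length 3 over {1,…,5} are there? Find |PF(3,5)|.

|PF| = 3·6^2 = 3·36 = 108 (Konheim–Weiss)
One tuple (3,3,2) → sorted (2,3,3): b_i ≤ 2+i ∀i, a PF.

108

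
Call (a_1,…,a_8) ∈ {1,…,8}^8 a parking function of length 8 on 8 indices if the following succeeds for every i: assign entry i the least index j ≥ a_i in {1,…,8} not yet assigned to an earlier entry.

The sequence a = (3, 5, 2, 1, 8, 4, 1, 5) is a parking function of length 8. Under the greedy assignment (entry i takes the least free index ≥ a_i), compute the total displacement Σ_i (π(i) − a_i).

Σπ = 8·9/2 = 36 (π permutes [8]); Σa = 3+5+2+1+8+4+1+5 = 29; disp = 36−29 = 7.

7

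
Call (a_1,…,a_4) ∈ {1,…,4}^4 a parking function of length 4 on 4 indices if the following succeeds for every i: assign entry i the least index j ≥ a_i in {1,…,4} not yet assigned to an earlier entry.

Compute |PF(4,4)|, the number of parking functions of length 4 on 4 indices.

125

Count = (4−4+1)·(4+1)^(4−1) = 1×125 = 125 [KW]
One tuple (1,1,2,3) → sorted (1,1,2,3): b_i ≤ i ∀i, a PF.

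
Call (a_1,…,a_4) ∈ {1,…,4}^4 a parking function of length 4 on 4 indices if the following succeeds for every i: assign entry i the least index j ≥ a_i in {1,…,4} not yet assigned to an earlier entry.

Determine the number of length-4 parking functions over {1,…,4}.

125

Count = (4−4+1)·(4+1)^(4−1) = 1×125 = 125
E.g. (2,3,3,1) → sorted (1,2,3,3): b_i ≤ i ∀i, a PF.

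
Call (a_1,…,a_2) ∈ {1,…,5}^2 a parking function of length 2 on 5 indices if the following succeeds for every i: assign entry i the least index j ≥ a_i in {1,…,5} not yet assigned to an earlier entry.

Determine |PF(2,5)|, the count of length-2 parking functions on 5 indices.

24

|PF(2,5)| = (5−2+1)·(5+1)^(2−1) = 4 · 6 = 24
Check (3,5) → sorted (3,5): b_i ≤ 3+i ∀i, a PF.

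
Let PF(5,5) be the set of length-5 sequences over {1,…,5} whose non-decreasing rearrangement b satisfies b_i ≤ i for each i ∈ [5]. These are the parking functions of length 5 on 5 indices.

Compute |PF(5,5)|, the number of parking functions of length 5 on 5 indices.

1296

Count = (6−5)·6^(5−1) = 1×1296 = 1296
E.g. (3,5,1,1,4) → sorted (1,1,3,4,5): b_i ≤ i ∀i, a PF.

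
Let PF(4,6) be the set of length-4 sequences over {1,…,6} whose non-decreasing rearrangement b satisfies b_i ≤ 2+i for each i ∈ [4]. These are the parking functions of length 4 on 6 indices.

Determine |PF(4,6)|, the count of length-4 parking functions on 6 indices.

1029

Count = (6−4+1)·(6+1)^(4−1) = 3 · 343 = 1029 (Konheim–Weiss)
One tuple (4,4,4,3) → sorted (3,4,4,4): b_i ≤ 2+i ∀i, a PF.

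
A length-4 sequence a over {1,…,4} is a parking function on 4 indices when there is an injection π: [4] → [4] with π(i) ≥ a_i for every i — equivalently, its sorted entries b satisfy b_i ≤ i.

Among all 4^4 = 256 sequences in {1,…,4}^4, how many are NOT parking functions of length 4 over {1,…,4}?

131

Count = (5−4)·5^(4−1) = 1×125 = 125 [KW]
One tuple (3,4,3,4) → sorted (3,3,4,4): b_1=3>1, not a PF.
Total 256; non-PF = 256−125 = 131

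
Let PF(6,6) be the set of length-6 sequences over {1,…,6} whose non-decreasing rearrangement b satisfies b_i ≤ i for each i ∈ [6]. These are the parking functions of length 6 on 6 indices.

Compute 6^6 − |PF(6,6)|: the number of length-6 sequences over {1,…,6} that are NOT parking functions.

29849

#PF = 1·7^5 = 1×16807 = 16807
One tuple (5,5,3,5,6,5) → sorted (3,5,5,5,5,6): b_1=3>1, not a PF.
So 46656 − 16807 = 29849 fail.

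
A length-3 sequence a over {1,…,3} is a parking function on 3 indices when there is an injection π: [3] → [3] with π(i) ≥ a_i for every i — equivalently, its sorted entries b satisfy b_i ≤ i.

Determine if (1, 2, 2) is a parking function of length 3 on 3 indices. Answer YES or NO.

YES

Rearranged: b = (1, 2, 2).
  b_1=1 ≤ 1
  b_2=2 ≤ 2
  b_3=2 ≤ 3
All bounds hold ⇒ YES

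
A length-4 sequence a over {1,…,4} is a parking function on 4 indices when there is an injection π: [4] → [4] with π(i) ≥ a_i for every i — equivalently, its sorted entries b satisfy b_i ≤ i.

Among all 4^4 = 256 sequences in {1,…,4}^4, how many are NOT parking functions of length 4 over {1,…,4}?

131

|PF(4,4)| = (4+1−4)·(4+1)^{4−1} = 1·125 = 125
E.g. (3,4,1,4) → sorted (1,3,4,4): b_2=3>2, not a PF.
4^4 − 125 = 256 − 125 = 131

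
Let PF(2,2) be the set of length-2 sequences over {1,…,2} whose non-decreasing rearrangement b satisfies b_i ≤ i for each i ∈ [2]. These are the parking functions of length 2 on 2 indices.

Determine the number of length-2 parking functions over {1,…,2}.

|PF| = (2+1−2)·(2+1)^{2−1} = 1 · 3 = 3
Example (2,1) → sorted (1,2): b_i ≤ i ∀i, a PF.

3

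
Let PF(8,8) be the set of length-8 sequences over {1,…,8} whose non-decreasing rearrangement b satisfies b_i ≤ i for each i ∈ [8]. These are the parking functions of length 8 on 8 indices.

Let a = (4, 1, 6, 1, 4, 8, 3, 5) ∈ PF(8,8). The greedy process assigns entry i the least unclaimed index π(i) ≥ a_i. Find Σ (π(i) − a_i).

4

Σπ = 36 ({1..8} each once); Σa = 4+1+6+1+4+8+3+5 = 32; disp = 36−32 = 4.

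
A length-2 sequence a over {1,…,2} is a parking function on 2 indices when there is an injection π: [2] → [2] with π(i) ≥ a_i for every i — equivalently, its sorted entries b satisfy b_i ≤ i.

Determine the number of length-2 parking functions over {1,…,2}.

|PF(2,2)| = (2+1−2)·(2+1)^{2−1} = 1·3 = 3 (Pollak)
Example (1,2) → sorted (1,2): b_i ≤ i ∀i, a PF.

3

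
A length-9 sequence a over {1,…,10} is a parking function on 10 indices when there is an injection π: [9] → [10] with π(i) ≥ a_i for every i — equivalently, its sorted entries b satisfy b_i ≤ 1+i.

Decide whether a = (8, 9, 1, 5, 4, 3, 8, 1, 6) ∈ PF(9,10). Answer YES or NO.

Rearranged: b = (1, 1, 3, 4, 5, 6, 8, 8, 9).
  b_1=1 ≤ 2
  b_2=1 ≤ 3
  b_3=3 ≤ 4
  b_4=4 ≤ 5
  b_5=5 ≤ 6
  b_6=6 ≤ 7
  b_7=8 ≤ 8
  b_8=8 ≤ 9
  b_9=9 ≤ 10
All bounds hold ⇒ YES

YES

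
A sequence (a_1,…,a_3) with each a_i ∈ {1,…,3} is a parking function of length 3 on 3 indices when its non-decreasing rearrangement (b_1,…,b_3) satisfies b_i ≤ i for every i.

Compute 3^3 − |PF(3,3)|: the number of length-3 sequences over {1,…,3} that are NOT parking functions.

#PF = (3+1−3)·(3+1)^{3−1} = 1×16 = 16
Example (3,3,3) → sorted (3,3,3): b_1=3>1, not a PF.
3^3 − 16 = 27 − 16 = 11

11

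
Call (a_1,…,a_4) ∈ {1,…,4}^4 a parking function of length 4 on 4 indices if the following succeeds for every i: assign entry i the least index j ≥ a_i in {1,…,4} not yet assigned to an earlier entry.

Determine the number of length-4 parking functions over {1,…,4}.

125

|PF(4,4)| = 1·5^3 = 1·125 = 125
Example (2,3,3,1) → sorted (1,2,3,3): b_i ≤ i ∀i, a PF.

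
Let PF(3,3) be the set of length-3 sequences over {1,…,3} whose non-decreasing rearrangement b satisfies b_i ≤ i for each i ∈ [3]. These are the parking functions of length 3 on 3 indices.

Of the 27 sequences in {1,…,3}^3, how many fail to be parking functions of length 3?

11

|PF(3,3)| = (3−3+1)·(3+1)^(3−1) = 1×16 = 16
E.g. (2,2,3) → sorted (2,2,3): b_1=2>1, not a PF.
So 27 − 16 = 11 fail.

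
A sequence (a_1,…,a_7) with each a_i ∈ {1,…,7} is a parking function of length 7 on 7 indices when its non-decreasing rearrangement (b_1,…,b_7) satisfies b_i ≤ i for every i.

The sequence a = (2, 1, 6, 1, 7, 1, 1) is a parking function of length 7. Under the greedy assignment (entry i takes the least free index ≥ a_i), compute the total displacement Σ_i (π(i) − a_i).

Σπ(i) = 1+…+7 = 28; Σa = 2+1+6+1+7+1+1 = 19; disp = 28−19 = 9.

9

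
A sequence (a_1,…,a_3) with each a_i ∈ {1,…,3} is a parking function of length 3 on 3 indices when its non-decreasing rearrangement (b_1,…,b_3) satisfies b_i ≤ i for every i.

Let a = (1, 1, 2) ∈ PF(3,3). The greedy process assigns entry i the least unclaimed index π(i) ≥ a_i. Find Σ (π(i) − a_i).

2

Σπ = 6 ({1..3} each once); Σa = 1+1+2 = 4; disp = 6−4 = 2.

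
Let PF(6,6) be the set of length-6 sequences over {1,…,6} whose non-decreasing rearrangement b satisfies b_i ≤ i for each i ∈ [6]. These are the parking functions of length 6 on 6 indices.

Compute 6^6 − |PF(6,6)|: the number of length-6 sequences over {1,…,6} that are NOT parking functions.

29849

|PF| = (6+1−6)·(6+1)^{6−1} = 1×16807 = 16807 (Konheim–Weiss)
Example (5,6,3,5,5,2) → sorted (2,3,5,5,5,6): b_1=2>1, not a PF.
Total 46656; non-PF = 46656−16807 = 29849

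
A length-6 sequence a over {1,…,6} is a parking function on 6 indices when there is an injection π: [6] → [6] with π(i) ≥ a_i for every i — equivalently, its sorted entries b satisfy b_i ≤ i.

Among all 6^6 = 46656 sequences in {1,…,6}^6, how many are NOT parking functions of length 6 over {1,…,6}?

|PF| = (6−6+1)·(6+1)^(6−1) = 1·16807 = 16807 [KW]
One tuple (4,4,3,2,5,3) → sorted (2,3,3,4,4,5): b_1=2>1, not a PF.
6^6 − 16807 = 46656 − 16807 = 29849

29849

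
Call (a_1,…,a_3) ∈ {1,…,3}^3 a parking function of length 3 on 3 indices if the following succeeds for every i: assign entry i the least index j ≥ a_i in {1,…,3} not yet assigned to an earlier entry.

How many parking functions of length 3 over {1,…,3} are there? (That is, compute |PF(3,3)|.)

16

Count = 1·4^2 = 1×16 = 16 [KW]
Check (1,3,2) → sorted (1,2,3): b_i ≤ i ∀i, a PF.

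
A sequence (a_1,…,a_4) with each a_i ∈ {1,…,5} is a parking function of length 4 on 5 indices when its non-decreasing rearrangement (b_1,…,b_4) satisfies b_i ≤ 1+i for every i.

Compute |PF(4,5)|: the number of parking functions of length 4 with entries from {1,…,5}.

432

#PF = 2·6^3 = 2 · 216 = 432 [KW]
E.g. (4,3,1,2) → sorted (1,2,3,4): b_i ≤ 1+i ∀i, a PF.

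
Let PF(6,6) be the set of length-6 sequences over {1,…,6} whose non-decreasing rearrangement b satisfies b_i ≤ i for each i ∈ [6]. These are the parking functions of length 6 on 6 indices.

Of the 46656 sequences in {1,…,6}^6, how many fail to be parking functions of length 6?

29849

#PF = (7−6)·7^(6−1) = 1×16807 = 16807 [KW]
Check (2,4,4,6,4,2) → sorted (2,2,4,4,4,6): b_1=2>1, not a PF.
So 46656 − 16807 = 29849 fail.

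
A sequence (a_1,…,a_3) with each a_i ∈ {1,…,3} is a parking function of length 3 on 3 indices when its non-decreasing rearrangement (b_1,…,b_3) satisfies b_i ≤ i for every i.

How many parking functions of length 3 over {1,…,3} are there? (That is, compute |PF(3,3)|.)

#PF = 1·4^2 = 1·16 = 16 (Pollak)
One tuple (1,1,3) → sorted (1,1,3): b_i ≤ i ∀i, a PF.

16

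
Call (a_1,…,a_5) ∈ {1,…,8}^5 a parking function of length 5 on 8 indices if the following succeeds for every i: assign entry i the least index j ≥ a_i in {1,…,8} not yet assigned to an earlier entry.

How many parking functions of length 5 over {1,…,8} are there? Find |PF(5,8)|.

26244

|PF(5,8)| = (8+1−5)·(8+1)^{5−1} = 4·6561 = 26244
One tuple (8,3,7,6,2) → sorted (2,3,6,7,8): b_i ≤ 3+i ∀i, a PF.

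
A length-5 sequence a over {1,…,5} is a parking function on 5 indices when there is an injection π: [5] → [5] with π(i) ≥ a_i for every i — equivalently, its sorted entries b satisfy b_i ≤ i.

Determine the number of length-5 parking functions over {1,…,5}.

|PF| = (5−5+1)·(5+1)^(5−1) = 1×1296 = 1296 [KW]
One tuple (4,4,2,2,1) → sorted (1,2,2,4,4): b_i ≤ i ∀i, a PF.

1296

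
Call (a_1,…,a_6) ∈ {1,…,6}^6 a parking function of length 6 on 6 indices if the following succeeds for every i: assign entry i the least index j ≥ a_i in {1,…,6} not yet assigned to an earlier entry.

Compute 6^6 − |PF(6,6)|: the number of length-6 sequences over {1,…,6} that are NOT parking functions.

|PF| = (7−6)·7^(6−1) = 1×16807 = 16807 (Pollak)
E.g. (6,6,2,4,6,1) → sorted (1,2,4,6,6,6): b_3=4>3, not a PF.
Total 46656; non-PF = 46656−16807 = 29849

29849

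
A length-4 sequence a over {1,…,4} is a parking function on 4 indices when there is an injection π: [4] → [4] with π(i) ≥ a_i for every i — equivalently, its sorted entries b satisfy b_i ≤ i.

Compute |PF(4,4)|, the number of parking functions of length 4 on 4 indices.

#PF = (4−4+1)·(4+1)^(4−1) = 1·125 = 125 (Konheim–Weiss)
One tuple (1,4,1,1) → sorted (1,1,1,4): b_i ≤ i ∀i, a PF.

125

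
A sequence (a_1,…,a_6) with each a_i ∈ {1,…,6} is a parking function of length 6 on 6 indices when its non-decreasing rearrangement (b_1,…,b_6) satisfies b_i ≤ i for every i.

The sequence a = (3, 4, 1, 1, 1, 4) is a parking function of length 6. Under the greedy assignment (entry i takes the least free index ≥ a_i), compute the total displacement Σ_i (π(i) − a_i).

7

Σπ(i) = 1+…+6 = 21; Σa = 3+4+1+1+1+4 = 14; disp = 21−14 = 7.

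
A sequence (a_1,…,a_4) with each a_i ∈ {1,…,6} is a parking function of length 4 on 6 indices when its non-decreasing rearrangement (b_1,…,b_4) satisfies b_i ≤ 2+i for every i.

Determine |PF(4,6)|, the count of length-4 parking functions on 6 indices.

1029

#PF = (6+1−4)·(6+1)^{4−1} = 3×343 = 1029
Check (4,1,5,6) → sorted (1,4,5,6): b_i ≤ 2+i ∀i, a PF.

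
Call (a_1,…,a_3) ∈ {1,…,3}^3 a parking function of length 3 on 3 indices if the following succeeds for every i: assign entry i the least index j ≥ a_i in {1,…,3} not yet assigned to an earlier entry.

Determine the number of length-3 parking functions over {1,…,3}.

16

Count = 1·4^2 = 1 · 16 = 16
Check (2,1,1) → sorted (1,1,2): b_i ≤ i ∀i, a PF.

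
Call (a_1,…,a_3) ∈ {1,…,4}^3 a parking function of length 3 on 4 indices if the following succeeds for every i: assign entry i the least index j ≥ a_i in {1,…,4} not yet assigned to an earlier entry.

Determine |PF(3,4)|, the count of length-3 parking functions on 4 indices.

50

|PF| = (4−3+1)·(4+1)^(3−1) = 2 · 25 = 50 (Pollak)
One tuple (1,1,3) → sorted (1,1,3): b_i ≤ 1+i ∀i, a PF.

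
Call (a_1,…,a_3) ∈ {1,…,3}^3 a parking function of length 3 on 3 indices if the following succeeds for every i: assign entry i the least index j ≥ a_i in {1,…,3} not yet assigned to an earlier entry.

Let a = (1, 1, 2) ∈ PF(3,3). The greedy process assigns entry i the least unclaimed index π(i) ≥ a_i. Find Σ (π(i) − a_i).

2

Σπ = 6 ({1..3} each once); Σa = 1+1+2 = 4; disp = 6−4 = 2.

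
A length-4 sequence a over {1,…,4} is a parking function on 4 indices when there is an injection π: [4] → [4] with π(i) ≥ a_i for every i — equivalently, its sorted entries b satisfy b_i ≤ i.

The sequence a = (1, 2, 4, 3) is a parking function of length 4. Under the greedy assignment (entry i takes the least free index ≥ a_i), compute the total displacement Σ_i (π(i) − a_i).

Σπ(i) = 1+…+4 = 10; Σa = 1+2+4+3 = 10; disp = 10−10 = 0.

0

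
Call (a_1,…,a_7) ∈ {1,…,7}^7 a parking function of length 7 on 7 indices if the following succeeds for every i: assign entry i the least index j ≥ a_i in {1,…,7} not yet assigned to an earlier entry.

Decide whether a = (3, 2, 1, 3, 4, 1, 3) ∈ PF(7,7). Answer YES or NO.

Rearranged: b = (1, 1, 2, 3, 3, 3, 4).
  b_1=1 ≤ 1
  b_2=1 ≤ 2
  b_3=2 ≤ 3
  b_4=3 ≤ 4
  b_5=3 ≤ 5
  b_6=3 ≤ 6
  b_7=4 ≤ 7
All bounds hold ⇒ YES

YES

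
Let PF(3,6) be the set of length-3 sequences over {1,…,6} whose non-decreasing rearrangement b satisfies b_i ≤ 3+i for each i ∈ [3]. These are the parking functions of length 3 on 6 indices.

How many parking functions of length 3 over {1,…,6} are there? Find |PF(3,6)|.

#PF = (6+1−3)·(6+1)^{3−1} = 4×49 = 196
One tuple (3,4,2) → sorted (2,3,4): b_i ≤ 3+i ∀i, a PF.

196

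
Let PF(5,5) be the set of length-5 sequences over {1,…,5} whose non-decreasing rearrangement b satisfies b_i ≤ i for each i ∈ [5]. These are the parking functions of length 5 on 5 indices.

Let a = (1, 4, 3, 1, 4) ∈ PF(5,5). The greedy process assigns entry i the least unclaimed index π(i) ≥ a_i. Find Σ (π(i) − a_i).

2

Σπ(i) = 1+…+5 = 15; Σa = 1+4+3+1+4 = 13; disp = 15−13 = 2.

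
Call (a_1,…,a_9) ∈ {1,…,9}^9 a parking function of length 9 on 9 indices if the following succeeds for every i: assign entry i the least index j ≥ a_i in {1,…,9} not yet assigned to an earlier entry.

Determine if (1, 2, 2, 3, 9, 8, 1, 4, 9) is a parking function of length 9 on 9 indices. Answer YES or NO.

Sorted: b = (1, 1, 2, 2, 3, 4, 8, 9, 9).
  b_1=1 ≤ 1
  b_2=1 ≤ 2
  b_3=2 ≤ 3
  b_4=2 ≤ 4
  b_5=3 ≤ 5
  b_6=4 ≤ 6
  b_7=8 > 7
  fails at i=7 ⇒ NO

NO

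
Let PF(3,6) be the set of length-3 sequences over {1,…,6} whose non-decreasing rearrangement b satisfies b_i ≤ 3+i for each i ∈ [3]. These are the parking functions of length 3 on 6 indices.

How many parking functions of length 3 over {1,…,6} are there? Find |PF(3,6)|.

196

|PF| = (7−3)·7^(3−1) = 4×49 = 196
Example (5,2,1) → sorted (1,2,5): b_i ≤ 3+i ∀i, a PF.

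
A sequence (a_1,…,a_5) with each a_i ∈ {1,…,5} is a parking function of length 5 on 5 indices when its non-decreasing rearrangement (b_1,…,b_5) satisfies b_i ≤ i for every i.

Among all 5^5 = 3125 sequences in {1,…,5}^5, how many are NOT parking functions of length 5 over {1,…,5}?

1829

Count = (6−5)·6^(5−1) = 1·1296 = 1296 (Pollak)
One tuple (3,4,3,4,2) → sorted (2,3,3,4,4): b_1=2>1, not a PF.
5^5 − 1296 = 3125 − 1296 = 1829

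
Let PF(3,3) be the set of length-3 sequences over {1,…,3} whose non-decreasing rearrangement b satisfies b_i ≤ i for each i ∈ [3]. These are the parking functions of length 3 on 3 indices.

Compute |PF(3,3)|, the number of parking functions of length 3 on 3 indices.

16

Count = (3−3+1)·(3+1)^(3−1) = 1×16 = 16 [KW]
One tuple (1,1,2) → sorted (1,1,2): b_i ≤ i ∀i, a PF.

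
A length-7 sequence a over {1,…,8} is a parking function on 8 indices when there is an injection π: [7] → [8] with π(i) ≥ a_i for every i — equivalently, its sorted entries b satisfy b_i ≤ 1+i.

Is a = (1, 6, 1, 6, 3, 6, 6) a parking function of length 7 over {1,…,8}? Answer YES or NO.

NO

Rearranged: b = (1, 1, 3, 6, 6, 6, 6).
  b_1=1 ≤ 2
  b_2=1 ≤ 3
  b_3=3 ≤ 4
  b_4=6 > 5
  fails at i=4 ⇒ NO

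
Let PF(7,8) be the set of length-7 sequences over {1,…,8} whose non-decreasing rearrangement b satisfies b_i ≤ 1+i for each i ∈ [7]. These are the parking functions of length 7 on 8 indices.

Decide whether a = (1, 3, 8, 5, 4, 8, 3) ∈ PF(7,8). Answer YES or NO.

Rearranged: b = (1, 3, 3, 4, 5, 8, 8).
  b_1=1 ≤ 2
  b_2=3 ≤ 3
  b_3=3 ≤ 4
  b_4=4 ≤ 5
  b_5=5 ≤ 6
  b_6=8 > 7
  fails at i=6 ⇒ NO

NO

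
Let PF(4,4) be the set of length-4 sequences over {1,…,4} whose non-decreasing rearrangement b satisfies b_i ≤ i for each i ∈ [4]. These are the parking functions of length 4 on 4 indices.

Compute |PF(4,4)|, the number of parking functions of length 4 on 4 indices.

125

|PF| = 1·5^3 = 1·125 = 125
Check (1,2,4,2) → sorted (1,2,2,4): b_i ≤ i ∀i, a PF.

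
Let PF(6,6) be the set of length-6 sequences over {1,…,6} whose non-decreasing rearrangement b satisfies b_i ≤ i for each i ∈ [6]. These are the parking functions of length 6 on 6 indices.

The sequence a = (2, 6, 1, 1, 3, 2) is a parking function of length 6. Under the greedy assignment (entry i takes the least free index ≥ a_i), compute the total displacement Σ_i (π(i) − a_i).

Σπ = 21 ({1..6} each once); Σa = 2+6+1+1+3+2 = 15; disp = 21−15 = 6.

6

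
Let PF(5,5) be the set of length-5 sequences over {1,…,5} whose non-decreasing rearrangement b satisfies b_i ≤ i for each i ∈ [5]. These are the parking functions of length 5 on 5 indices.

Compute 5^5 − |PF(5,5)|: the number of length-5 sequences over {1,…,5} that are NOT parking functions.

|PF(5,5)| = (6−5)·6^(5−1) = 1·1296 = 1296
Check (4,5,2,5,4) → sorted (2,4,4,5,5): b_1=2>1, not a PF.
5^5 − 1296 = 3125 − 1296 = 1829

1829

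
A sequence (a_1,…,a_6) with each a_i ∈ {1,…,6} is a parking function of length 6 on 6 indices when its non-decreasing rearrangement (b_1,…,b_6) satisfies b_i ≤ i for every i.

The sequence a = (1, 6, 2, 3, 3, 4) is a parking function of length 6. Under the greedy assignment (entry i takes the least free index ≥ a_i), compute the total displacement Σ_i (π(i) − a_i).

Σπ(i) = 1+…+6 = 21; Σa = 1+6+2+3+3+4 = 19; disp = 21−19 = 2.

2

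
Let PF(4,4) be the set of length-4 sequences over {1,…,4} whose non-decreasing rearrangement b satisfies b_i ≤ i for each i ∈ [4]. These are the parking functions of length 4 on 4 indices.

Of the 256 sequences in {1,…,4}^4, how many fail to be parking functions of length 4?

131

Count = (5−4)·5^(4−1) = 1×125 = 125
One tuple (2,3,3,3) → sorted (2,3,3,3): b_1=2>1, not a PF.
4^4 − 125 = 256 − 125 = 131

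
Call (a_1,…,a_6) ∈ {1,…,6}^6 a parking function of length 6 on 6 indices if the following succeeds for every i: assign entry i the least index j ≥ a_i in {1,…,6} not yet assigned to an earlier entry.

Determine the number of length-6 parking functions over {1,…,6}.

|PF(6,6)| = (6+1−6)·(6+1)^{6−1} = 1·16807 = 16807 (Konheim–Weiss)
Example (1,4,3,6,1,2) → sorted (1,1,2,3,4,6): b_i ≤ i ∀i, a PF.

16807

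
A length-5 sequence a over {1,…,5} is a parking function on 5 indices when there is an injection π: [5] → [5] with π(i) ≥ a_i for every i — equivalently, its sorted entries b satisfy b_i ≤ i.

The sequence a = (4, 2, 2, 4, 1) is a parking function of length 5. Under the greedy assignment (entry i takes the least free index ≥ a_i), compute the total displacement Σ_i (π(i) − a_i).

2

Σπ = 5·6/2 = 15 (π permutes [5]); Σa = 4+2+2+4+1 = 13; disp = 15−13 = 2.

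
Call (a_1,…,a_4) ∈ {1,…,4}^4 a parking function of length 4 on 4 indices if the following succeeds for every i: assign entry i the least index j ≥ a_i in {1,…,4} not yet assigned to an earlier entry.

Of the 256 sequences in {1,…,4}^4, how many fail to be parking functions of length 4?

|PF| = (4−4+1)·(4+1)^(4−1) = 1 · 125 = 125 (Konheim–Weiss)
Example (4,4,4,4) → sorted (4,4,4,4): b_1=4>1, not a PF.
So 256 − 125 = 131 fail.

131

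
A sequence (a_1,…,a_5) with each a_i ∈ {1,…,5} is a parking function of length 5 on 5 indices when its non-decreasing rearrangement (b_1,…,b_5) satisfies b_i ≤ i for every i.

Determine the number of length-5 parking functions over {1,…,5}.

#PF = (5+1−5)·(5+1)^{5−1} = 1×1296 = 1296 (Pollak)
One tuple (4,2,2,3,1) → sorted (1,2,2,3,4): b_i ≤ i ∀i, a PF.

1296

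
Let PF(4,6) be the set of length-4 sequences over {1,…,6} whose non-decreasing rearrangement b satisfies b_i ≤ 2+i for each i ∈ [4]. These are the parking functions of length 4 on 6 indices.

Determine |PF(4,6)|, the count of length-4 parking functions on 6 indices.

1029

Count = (7−4)·7^(4−1) = 3×343 = 1029 [KW]
One tuple (4,4,1,3) → sorted (1,3,4,4): b_i ≤ 2+i ∀i, a PF.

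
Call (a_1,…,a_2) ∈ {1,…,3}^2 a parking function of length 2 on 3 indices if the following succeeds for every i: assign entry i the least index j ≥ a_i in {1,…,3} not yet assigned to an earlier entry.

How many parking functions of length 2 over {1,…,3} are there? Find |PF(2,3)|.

|PF| = (4−2)·4^(2−1) = 2 · 4 = 8 (Konheim–Weiss)
One tuple (1,3) → sorted (1,3): b_i ≤ 1+i ∀i, a PF.

8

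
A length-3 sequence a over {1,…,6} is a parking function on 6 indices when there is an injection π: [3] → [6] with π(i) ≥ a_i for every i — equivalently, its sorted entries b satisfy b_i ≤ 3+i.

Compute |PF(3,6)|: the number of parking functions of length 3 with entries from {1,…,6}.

196

|PF| = 4·7^2 = 4×49 = 196
One tuple (3,1,2) → sorted (1,2,3): b_i ≤ 3+i ∀i, a PF.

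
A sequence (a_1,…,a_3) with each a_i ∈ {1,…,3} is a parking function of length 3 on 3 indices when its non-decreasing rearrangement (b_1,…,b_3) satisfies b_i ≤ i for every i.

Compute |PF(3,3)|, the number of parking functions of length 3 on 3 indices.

|PF(3,3)| = (4−3)·4^(3−1) = 1·16 = 16 [KW]
Check (2,3,1) → sorted (1,2,3): b_i ≤ i ∀i, a PF.

16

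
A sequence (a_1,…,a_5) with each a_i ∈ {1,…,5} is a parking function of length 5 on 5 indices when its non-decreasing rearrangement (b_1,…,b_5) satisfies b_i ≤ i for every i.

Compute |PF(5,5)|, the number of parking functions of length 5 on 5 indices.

|PF(5,5)| = (6−5)·6^(5−1) = 1×1296 = 1296 (Pollak)
Example (2,3,4,1,2) → sorted (1,2,2,3,4): b_i ≤ i ∀i, a PF.

1296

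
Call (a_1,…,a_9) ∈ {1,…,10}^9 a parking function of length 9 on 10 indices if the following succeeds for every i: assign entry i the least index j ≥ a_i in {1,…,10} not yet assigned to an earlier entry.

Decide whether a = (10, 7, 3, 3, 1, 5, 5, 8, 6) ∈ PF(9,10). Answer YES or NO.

Sorted: b = (1, 3, 3, 5, 5, 6, 7, 8, 10).
  b_1=1 ≤ 2
  b_2=3 ≤ 3
  b_3=3 ≤ 4
  b_4=5 ≤ 5
  b_5=5 ≤ 6
  b_6=6 ≤ 7
  b_7=7 ≤ 8
  b_8=8 ≤ 9
  b_9=10 ≤ 10
All bounds hold ⇒ YES

YES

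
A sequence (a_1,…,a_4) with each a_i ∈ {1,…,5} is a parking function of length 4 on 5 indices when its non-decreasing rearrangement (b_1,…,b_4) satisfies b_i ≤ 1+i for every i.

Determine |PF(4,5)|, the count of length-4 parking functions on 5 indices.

432

Count = (5+1−4)·(5+1)^{4−1} = 2×216 = 432 (Konheim–Weiss)
One tuple (2,2,2,2) → sorted (2,2,2,2): b_i ≤ 1+i ∀i, a PF.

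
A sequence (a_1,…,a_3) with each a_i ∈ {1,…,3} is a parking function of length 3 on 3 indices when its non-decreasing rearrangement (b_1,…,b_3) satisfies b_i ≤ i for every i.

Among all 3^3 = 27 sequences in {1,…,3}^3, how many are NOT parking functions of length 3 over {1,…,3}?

11

|PF(3,3)| = 1·4^2 = 1·16 = 16 (Konheim–Weiss)
One tuple (2,2,2) → sorted (2,2,2): b_1=2>1, not a PF.
Total 27; non-PF = 27−16 = 11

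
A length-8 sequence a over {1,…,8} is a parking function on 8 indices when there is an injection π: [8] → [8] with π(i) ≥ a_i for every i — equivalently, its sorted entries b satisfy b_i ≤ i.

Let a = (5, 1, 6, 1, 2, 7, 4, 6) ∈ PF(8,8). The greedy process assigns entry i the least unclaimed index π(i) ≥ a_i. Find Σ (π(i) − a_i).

4

Σπ = 8·9/2 = 36 (π permutes [8]); Σa = 5+1+6+1+2+7+4+6 = 32; disp = 36−32 = 4.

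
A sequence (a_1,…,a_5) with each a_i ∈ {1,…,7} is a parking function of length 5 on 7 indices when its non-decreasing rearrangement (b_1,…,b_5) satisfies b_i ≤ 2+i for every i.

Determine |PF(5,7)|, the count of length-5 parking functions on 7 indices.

12288

|PF(5,7)| = (7+1−5)·(7+1)^{5−1} = 3·4096 = 12288 [KW]
Check (1,6,7,2,1) → sorted (1,1,2,6,7): b_i ≤ 2+i ∀i, a PF.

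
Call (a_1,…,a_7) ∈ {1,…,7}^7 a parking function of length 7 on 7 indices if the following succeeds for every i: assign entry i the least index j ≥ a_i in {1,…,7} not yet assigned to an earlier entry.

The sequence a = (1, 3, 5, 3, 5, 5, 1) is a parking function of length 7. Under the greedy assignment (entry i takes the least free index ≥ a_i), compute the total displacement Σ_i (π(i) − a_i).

5

Σπ = 7·8/2 = 28 (π permutes [7]); Σa = 1+3+5+3+5+5+1 = 23; disp = 28−23 = 5.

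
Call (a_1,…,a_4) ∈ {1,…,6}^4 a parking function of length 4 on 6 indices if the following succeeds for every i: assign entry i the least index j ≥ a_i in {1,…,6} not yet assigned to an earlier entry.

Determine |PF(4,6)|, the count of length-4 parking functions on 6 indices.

1029

#PF = 3·7^3 = 3 · 343 = 1029 [KW]
One tuple (4,5,3,2) → sorted (2,3,4,5): b_i ≤ 2+i ∀i, a PF.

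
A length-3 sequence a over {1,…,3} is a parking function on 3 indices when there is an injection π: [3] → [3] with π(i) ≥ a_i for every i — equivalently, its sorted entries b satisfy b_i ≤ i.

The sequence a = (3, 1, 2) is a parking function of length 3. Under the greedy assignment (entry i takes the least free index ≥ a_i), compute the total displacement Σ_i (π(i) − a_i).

0

Σπ = 3·4/2 = 6 (π permutes [3]); Σa = 3+1+2 = 6; disp = 6−6 = 0.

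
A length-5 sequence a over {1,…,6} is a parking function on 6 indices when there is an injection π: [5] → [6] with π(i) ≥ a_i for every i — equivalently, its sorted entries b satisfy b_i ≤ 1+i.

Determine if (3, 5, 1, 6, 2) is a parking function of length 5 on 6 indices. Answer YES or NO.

YES

Sorted: b = (1, 2, 3, 5, 6).
  b_1=1 ≤ 2
  b_2=2 ≤ 3
  b_3=3 ≤ 4
  b_4=5 ≤ 5
  b_5=6 ≤ 6
All bounds hold ⇒ YES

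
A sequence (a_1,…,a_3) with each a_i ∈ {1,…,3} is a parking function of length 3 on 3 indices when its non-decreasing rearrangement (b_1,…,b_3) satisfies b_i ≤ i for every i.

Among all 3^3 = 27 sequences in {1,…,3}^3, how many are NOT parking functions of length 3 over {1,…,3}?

Count = (4−3)·4^(3−1) = 1 · 16 = 16 [KW]
E.g. (3,3,3) → sorted (3,3,3): b_1=3>1, not a PF.
Total 27; non-PF = 27−16 = 11

11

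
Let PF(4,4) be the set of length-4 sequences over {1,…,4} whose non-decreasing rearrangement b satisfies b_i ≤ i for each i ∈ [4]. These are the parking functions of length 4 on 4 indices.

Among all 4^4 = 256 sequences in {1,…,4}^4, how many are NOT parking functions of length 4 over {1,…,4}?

131

#PF = 1·5^3 = 1·125 = 125
Check (3,4,4,4) → sorted (3,4,4,4): b_1=3>1, not a PF.
4^4 − 125 = 256 − 125 = 131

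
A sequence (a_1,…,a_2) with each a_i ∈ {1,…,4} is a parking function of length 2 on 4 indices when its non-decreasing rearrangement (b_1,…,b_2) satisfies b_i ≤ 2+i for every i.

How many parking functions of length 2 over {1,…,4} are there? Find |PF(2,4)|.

15

Count = 3·5^1 = 3 · 5 = 15 (Pollak)
One tuple (1,4) → sorted (1,4): b_i ≤ 2+i ∀i, a PF.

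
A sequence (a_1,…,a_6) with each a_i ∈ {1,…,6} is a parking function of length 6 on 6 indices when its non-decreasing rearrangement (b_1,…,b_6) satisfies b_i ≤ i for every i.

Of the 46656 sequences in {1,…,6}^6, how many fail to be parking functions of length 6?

#PF = (6+1−6)·(6+1)^{6−1} = 1·16807 = 16807 (Konheim–Weiss)
Check (5,6,3,5,4,1) → sorted (1,3,4,5,5,6): b_2=3>2, not a PF.
6^6 − 16807 = 46656 − 16807 = 29849

29849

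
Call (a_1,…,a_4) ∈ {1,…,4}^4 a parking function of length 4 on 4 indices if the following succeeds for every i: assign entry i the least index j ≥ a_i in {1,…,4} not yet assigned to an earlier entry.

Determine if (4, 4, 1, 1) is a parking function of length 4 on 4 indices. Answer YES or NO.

NO

Order a: b = (1, 1, 4, 4).
  b_1=1 ≤ 1
  b_2=1 ≤ 2
  b_3=4 > 3
  fails at i=3 ⇒ NO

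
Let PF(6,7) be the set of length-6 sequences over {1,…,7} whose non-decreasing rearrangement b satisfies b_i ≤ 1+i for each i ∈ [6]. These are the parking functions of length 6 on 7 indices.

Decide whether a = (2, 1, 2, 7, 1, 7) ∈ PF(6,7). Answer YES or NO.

NO

Order a: b = (1, 1, 2, 2, 7, 7).
  b_1=1 ≤ 2
  b_2=1 ≤ 3
  b_3=2 ≤ 4
  b_4=2 ≤ 5
  b_5=7 > 6
  fails at i=5 ⇒ NO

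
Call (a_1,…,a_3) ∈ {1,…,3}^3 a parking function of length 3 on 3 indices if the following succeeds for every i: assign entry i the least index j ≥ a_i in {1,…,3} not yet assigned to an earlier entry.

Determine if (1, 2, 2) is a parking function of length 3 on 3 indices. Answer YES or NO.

YES

Sorted: b = (1, 2, 2).
  b_1=1 ≤ 1
  b_2=2 ≤ 2
  b_3=2 ≤ 3
All bounds hold ⇒ YES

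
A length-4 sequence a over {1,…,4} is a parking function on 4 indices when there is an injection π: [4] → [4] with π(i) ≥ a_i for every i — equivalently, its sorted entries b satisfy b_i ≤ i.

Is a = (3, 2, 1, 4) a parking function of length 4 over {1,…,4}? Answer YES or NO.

YES

Rearranged: b = (1, 2, 3, 4).
  b_1=1 ≤ 1
  b_2=2 ≤ 2
  b_3=3 ≤ 3
  b_4=4 ≤ 4
All bounds hold ⇒ YES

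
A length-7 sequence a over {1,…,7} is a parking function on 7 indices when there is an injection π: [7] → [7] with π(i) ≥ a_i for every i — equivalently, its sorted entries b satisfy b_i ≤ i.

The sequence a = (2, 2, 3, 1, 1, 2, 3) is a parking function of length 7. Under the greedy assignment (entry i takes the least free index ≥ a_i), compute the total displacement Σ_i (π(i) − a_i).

14

Σπ = 28 ({1..7} each once); Σa = 2+2+3+1+1+2+3 = 14; disp = 28−14 = 14.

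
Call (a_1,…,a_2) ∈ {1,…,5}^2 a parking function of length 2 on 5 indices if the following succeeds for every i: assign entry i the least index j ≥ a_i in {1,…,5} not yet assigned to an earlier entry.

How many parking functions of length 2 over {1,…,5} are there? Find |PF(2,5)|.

24

|PF(2,5)| = (5−2+1)·(5+1)^(2−1) = 4·6 = 24 [KW]
Example (2,3) → sorted (2,3): b_i ≤ 3+i ∀i, a PF.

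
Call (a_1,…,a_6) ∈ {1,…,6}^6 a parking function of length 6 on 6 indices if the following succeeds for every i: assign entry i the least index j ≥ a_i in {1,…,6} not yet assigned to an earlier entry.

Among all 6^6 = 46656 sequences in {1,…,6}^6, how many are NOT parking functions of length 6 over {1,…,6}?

29849

|PF| = (6−6+1)·(6+1)^(6−1) = 1·16807 = 16807
Example (3,4,5,6,2,5) → sorted (2,3,4,5,5,6): b_1=2>1, not a PF.
So 46656 − 16807 = 29849 fail.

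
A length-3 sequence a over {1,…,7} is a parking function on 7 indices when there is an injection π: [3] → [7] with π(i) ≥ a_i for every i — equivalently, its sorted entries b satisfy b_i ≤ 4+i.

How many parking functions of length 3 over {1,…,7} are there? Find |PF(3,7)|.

320

|PF(3,7)| = (7+1−3)·(7+1)^{3−1} = 5 · 64 = 320
E.g. (2,2,2) → sorted (2,2,2): b_i ≤ 4+i ∀i, a PF.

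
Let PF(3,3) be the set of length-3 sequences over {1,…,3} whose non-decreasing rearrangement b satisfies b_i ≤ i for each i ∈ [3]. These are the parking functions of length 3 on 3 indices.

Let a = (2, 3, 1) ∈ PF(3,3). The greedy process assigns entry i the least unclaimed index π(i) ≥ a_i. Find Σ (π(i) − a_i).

0

Σπ = 6 ({1..3} each once); Σa = 2+3+1 = 6; disp = 6−6 = 0.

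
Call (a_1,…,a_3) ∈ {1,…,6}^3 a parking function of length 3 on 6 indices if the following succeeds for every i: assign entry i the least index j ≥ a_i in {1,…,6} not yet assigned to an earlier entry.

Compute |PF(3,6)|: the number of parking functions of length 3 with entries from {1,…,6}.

196

|PF| = (6−3+1)·(6+1)^(3−1) = 4×49 = 196
Check (5,3,2) → sorted (2,3,5): b_i ≤ 3+i ∀i, a PF.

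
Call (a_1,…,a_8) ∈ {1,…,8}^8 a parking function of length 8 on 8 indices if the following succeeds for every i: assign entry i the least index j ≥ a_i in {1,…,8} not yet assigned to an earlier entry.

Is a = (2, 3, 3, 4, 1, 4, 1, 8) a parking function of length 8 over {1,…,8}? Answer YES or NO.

Order a: b = (1, 1, 2, 3, 3, 4, 4, 8).
  b_1=1 ≤ 1
  b_2=1 ≤ 2
  b_3=2 ≤ 3
  b_4=3 ≤ 4
  b_5=3 ≤ 5
  b_6=4 ≤ 6
  b_7=4 ≤ 7
  b_8=8 ≤ 8
All bounds hold ⇒ YES

YES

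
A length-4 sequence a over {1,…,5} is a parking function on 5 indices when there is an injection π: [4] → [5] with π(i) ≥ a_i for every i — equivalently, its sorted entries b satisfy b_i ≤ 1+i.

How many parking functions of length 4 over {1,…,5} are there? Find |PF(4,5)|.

Count = (5−4+1)·(5+1)^(4−1) = 2×216 = 432
Example (5,1,2,1) → sorted (1,1,2,5): b_i ≤ 1+i ∀i, a PF.

432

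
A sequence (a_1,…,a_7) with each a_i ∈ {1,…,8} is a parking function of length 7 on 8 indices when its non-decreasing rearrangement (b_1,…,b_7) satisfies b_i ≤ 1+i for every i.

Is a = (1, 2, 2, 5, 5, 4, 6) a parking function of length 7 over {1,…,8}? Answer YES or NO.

YES

Order a: b = (1, 2, 2, 4, 5, 5, 6).
  b_1=1 ≤ 2
  b_2=2 ≤ 3
  b_3=2 ≤ 4
  b_4=4 ≤ 5
  b_5=5 ≤ 6
  b_6=5 ≤ 7
  b_7=6 ≤ 8
All bounds hold ⇒ YES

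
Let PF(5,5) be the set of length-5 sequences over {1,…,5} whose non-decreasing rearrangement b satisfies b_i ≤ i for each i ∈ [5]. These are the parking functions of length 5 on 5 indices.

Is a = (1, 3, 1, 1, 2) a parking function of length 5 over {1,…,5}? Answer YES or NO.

Sorted: b = (1, 1, 1, 2, 3).
  b_1=1 ≤ 1
  b_2=1 ≤ 2
  b_3=1 ≤ 3
  b_4=2 ≤ 4
  b_5=3 ≤ 5
All bounds hold ⇒ YES

YES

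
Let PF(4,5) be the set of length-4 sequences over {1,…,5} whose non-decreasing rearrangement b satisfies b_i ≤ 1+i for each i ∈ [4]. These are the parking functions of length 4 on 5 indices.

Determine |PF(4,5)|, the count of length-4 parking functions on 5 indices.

432

|PF| = (5+1−4)·(5+1)^{4−1} = 2 · 216 = 432 (Konheim–Weiss)
E.g. (4,1,3,5) → sorted (1,3,4,5): b_i ≤ 1+i ∀i, a PF.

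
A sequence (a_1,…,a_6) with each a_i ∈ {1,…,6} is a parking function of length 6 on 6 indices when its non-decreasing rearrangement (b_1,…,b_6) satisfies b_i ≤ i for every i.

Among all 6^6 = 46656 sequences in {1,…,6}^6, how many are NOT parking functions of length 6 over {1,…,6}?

29849

|PF| = (7−6)·7^(6−1) = 1×16807 = 16807 (Konheim–Weiss)
One tuple (3,3,4,5,6,6) → sorted (3,3,4,5,6,6): b_1=3>1, not a PF.
6^6 − 16807 = 46656 − 16807 = 29849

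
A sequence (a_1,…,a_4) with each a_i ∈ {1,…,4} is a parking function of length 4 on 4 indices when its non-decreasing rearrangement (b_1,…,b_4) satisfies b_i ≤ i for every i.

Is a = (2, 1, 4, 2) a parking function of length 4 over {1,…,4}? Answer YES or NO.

Order a: b = (1, 2, 2, 4).
  b_1=1 ≤ 1
  b_2=2 ≤ 2
  b_3=2 ≤ 3
  b_4=4 ≤ 4
All bounds hold ⇒ YES

YES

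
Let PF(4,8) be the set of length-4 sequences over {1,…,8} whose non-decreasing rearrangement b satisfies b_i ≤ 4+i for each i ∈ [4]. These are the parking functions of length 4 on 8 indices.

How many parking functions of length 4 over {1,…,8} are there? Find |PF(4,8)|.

3645

Count = 5·9^3 = 5×729 = 3645 [KW]
One tuple (2,2,1,3) → sorted (1,2,2,3): b_i ≤ 4+i ∀i, a PF.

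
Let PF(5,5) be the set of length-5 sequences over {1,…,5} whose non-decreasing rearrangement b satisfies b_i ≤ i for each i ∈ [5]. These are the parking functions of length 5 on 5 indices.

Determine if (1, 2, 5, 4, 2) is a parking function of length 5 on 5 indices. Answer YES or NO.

YES

Rearranged: b = (1, 2, 2, 4, 5).
  b_1=1 ≤ 1
  b_2=2 ≤ 2
  b_3=2 ≤ 3
  b_4=4 ≤ 4
  b_5=5 ≤ 5
All bounds hold ⇒ YES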